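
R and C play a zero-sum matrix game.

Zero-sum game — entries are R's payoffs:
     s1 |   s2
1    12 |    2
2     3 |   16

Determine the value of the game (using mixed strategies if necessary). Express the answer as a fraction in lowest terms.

186/23

Row minima are 2 and 3, so R's maximin is 3; column maxima are 12 and 16, so C's minimax is 12. These differ, so the equilibrium is in mixed strategies.
Let R play 1 with probability p. C is indifferent when 12p + 3(1−p) = 2p + 16(1−p), giving p = 13/23.
Let C play s1 with probability q. R is indifferent when 12q + 2(1−q) = 3q + 16(1−q), giving q = 14/23.
The value is 12·(14/23) + (2)·(9/23) = 186/23.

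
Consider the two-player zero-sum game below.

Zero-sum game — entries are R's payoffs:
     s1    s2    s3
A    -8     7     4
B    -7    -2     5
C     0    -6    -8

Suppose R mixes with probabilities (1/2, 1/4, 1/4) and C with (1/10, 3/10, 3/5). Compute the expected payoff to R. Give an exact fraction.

Against (1/10, 3/10, 3/5), each row's expected payoff is A: 37/10; B: 17/10; C: -33/5.
Taking the (1/2, 1/4, 1/4)-weighted average: (1/2)·(37/10) + (1/4)·(17/10) + (1/4)·(-33/5) = 5/8.

5/8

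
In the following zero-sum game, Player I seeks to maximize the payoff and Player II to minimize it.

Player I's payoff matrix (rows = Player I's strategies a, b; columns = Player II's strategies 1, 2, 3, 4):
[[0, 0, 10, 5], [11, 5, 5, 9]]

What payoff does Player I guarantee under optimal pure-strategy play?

5

Row minima: 0, 5 → Player I's maximin is 5.
Column maxima: 11, 5, 10, 9 → Player II's minimax is 5.
They coincide at (b, 2), so the value is 5.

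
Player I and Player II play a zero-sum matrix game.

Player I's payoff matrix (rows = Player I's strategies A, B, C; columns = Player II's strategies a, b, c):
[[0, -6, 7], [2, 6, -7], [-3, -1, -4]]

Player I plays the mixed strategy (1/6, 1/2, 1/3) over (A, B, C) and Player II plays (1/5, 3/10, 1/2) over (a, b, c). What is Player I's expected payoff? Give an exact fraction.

-4/3

Against (1/5, 3/10, 1/2), each row's expected payoff is A: 17/10; B: -13/10; C: -29/10.
Taking the (1/6, 1/2, 1/3)-weighted average: (1/6)·(17/10) + (1/2)·(-13/10) + (1/3)·(-29/10) = -4/3.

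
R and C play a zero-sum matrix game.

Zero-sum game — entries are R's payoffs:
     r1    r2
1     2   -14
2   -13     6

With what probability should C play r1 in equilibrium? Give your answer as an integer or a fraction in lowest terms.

4/7

Row minima are -14 and -13, so R's maximin is -13; column maxima are 2 and 6, so C's minimax is 2. These differ, so the equilibrium is in mixed strategies.
Let C play r1 with probability q. R is indifferent when 2q − 14(1−q) = −13q + 6(1−q), giving q = 4/7.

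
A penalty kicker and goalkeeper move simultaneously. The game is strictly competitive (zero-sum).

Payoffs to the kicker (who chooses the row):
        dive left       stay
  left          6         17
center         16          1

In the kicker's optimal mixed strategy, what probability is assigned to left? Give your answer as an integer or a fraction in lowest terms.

15/26

Row minima are 6 and 1, so the kicker's maximin is 6; column maxima are 16 and 17, so the goalkeeper's minimax is 16. These differ, so the equilibrium is in mixed strategies.
Let the kicker play left with probability p. The goalkeeper is indifferent when 6p + 16(1−p) = 17p + (1−p), giving p = 15/26.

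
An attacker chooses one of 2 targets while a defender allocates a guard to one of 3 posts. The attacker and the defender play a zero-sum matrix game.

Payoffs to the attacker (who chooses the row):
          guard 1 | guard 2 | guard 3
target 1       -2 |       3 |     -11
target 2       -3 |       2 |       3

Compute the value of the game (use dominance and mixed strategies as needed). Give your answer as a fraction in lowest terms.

Column guard 2 is strictly dominated by guard 1 for the defender (it gives the attacker more in every row).
The remaining 2×2 game on (target 1, target 2) × (guard 1, guard 3) has no saddle point. Let the attacker play target 1 with probability p; indifference gives −2p − 3(1−p) = −11p + 3(1−p), so p = 2/5.
Similarly the defender's optimal q on guard 1 is 14/15, and the value is -2·(14/15) + (-11)·(1/15) = -13/5.

-13/5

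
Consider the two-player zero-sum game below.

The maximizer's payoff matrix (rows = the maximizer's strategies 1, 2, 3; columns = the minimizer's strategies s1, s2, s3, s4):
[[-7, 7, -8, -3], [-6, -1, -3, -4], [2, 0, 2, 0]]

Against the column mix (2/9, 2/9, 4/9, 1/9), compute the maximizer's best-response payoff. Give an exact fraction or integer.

4/3

1: (-7)·(2/9) + (7)·(2/9) + (-8)·(4/9) + (-3)·(1/9) = -35/9.
2: (-6)·(2/9) + (-1)·(2/9) + (-3)·(4/9) + (-4)·(1/9) = -10/3.
3: (2)·(2/9) + (0)·(2/9) + (2)·(4/9) + (0)·(1/9) = 4/3.
The best pure response is 3 with expected payoff 4/3.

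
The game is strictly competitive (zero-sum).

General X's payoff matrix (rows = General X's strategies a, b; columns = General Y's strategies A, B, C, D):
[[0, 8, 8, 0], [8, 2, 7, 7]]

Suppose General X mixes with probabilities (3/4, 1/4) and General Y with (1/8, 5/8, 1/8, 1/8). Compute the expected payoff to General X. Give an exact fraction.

Against (1/8, 5/8, 1/8, 1/8), each row's expected payoff is a: 6; b: 4.
Taking the (3/4, 1/4)-weighted average: (3/4)·(6) + (1/4)·(4) = 11/2.

11/2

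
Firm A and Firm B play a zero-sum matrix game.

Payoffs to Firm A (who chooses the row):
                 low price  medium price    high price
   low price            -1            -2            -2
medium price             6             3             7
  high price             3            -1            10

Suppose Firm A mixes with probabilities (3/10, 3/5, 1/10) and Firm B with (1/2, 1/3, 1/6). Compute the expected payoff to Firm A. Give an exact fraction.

44/15

Against (1/2, 1/3, 1/6), each row's expected payoff is low price: -3/2; medium price: 31/6; high price: 17/6.
Taking the (3/10, 3/5, 1/10)-weighted average: (3/10)·(-3/2) + (3/5)·(31/6) + (1/10)·(17/6) = 44/15.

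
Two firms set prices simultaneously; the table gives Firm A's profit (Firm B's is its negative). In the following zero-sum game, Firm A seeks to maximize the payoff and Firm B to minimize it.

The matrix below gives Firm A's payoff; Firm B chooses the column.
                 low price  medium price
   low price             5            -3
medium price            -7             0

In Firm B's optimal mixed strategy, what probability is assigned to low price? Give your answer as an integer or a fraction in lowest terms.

1/5

Row minima are -3 and -7, so Firm A's maximin is -3; column maxima are 5 and 0, so Firm B's minimax is 0. These differ, so the equilibrium is in mixed strategies.
Let Firm B play low price with probability q. Firm A is indifferent when 5q − 3(1−q) = −7q, giving q = 1/5.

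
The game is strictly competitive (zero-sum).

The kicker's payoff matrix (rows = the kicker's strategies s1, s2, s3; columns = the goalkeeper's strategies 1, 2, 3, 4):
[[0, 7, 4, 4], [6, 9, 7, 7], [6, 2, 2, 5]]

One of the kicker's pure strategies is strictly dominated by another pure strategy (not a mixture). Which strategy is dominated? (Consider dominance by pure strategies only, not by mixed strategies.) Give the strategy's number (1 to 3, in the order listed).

Compare s1 with s2: 6 > 0, 9 > 7, 7 > 4, 7 > 4.
So s2 strictly dominates s1 for the kicker; s1 is strictly dominated.

1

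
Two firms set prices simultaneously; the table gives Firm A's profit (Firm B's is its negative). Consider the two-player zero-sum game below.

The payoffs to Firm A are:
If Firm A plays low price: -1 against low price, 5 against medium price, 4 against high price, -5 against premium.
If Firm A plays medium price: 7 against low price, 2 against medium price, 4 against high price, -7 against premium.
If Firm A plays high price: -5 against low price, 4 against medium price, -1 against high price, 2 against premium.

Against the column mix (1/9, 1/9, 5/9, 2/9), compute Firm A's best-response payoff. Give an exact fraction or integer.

5/3

low price: (-1)·(1/9) + (5)·(1/9) + (4)·(5/9) + (-5)·(2/9) = 14/9.
medium price: (7)·(1/9) + (2)·(1/9) + (4)·(5/9) + (-7)·(2/9) = 5/3.
high price: (-5)·(1/9) + (4)·(1/9) + (-1)·(5/9) + (2)·(2/9) = -2/9.
The best pure response is medium price with expected payoff 5/3.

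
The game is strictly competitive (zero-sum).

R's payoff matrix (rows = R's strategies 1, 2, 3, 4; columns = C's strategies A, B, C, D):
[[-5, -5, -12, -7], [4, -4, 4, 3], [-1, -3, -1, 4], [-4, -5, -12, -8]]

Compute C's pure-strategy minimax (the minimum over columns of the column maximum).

The worst case (largest entry) in each column is A: 4, B: -3, C: 4, D: 4.
The best (smallest) of these is -3.

-3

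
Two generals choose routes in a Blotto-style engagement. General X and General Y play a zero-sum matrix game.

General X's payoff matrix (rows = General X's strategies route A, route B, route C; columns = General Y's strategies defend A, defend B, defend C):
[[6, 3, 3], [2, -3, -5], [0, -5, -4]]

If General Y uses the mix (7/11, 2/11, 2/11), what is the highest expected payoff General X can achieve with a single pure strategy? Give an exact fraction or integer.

54/11

route A: (6)·(7/11) + (3)·(2/11) + (3)·(2/11) = 54/11.
route B: (2)·(7/11) + (-3)·(2/11) + (-5)·(2/11) = -2/11.
route C: (0)·(7/11) + (-5)·(2/11) + (-4)·(2/11) = -18/11.
The best pure response is route A with expected payoff 54/11.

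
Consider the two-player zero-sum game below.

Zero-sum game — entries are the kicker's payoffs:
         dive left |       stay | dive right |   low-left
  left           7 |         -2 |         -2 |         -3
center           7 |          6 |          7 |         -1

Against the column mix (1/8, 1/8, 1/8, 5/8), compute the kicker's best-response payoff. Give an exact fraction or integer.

15/8

left: (7)·(1/8) + (-2)·(1/8) + (-2)·(1/8) + (-3)·(5/8) = -3/2.
center: (7)·(1/8) + (6)·(1/8) + (7)·(1/8) + (-1)·(5/8) = 15/8.
The best pure response is center with expected payoff 15/8.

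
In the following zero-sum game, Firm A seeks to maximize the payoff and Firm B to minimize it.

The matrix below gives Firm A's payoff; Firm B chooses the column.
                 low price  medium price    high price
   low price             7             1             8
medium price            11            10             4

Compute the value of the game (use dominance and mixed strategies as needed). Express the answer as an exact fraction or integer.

76/13

Column low price is strictly dominated by medium price for Firm B (it gives Firm A more in every row).
The remaining 2×2 game on (low price, medium price) × (medium price, high price) has no saddle point. Let Firm A play low price with probability p; indifference gives p + 10(1−p) = 8p + 4(1−p), so p = 6/13.
Similarly Firm B's optimal q on medium price is 4/13, and the value is 1·(4/13) + (8)·(9/13) = 76/13.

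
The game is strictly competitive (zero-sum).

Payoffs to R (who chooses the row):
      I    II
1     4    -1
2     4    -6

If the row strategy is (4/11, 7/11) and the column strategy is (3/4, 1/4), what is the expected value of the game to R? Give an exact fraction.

43/22

Against (3/4, 1/4), each row's expected payoff is 1: 11/4; 2: 3/2.
Taking the (4/11, 7/11)-weighted average: (4/11)·(11/4) + (7/11)·(3/2) = 43/22.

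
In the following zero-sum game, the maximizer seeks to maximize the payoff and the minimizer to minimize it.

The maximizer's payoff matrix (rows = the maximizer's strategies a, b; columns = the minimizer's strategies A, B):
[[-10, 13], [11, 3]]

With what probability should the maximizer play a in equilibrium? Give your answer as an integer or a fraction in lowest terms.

8/31

Row minima are -10 and 3, so the maximizer's maximin is 3; column maxima are 11 and 13, so the minimizer's minimax is 11. These differ, so the equilibrium is in mixed strategies.
Let the maximizer play a with probability p. The minimizer is indifferent when −10p + 11(1−p) = 13p + 3(1−p), giving p = 8/31.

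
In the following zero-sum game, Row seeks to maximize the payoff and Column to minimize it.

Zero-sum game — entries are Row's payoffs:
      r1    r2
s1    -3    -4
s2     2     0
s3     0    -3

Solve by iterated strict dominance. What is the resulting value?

Row s3 is strictly dominated by row s2 (2>0, 0>-3); eliminate s3.
Column r1 is strictly dominated by r2 for Column (-4<-3, 0<2); eliminate r1.
Row s1 is strictly dominated by row s2 (0>-4); eliminate s1.
Only (s2, r2) remains, with payoff 0.

0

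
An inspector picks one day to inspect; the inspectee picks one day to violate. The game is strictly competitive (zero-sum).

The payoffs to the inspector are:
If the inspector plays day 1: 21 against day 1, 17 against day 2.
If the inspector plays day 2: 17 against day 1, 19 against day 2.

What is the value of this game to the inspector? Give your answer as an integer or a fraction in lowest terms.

Row minima are 17 and 17, so the inspector's maximin is 17; column maxima are 21 and 19, so the inspectee's minimax is 19. These differ, so the equilibrium is in mixed strategies.
Let the inspector play day 1 with probability p. The inspectee is indifferent when 21p + 17(1−p) = 17p + 19(1−p), giving p = 1/3.
Let the inspectee play day 1 with probability q. The inspector is indifferent when 21q + 17(1−q) = 17q + 19(1−q), giving q = 1/3.
The value is 21·(1/3) + (17)·(2/3) = 55/3.

55/3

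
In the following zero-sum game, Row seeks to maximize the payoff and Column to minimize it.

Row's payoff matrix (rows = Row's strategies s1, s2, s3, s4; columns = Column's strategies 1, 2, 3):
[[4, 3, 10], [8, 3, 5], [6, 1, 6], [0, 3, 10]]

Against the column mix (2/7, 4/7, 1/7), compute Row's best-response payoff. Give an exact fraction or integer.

33/7

s1: (4)·(2/7) + (3)·(4/7) + (10)·(1/7) = 30/7.
s2: (8)·(2/7) + (3)·(4/7) + (5)·(1/7) = 33/7.
s3: (6)·(2/7) + (1)·(4/7) + (6)·(1/7) = 22/7.
s4: (0)·(2/7) + (3)·(4/7) + (10)·(1/7) = 22/7.
The best pure response is s2 with expected payoff 33/7.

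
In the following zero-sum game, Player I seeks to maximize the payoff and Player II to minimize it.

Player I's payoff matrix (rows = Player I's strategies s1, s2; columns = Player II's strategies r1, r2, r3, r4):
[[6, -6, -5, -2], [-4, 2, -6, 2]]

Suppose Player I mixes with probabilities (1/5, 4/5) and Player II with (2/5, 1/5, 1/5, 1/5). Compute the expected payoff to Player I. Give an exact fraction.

-41/25

Against (2/5, 1/5, 1/5, 1/5), each row's expected payoff is s1: -1/5; s2: -2.
Taking the (1/5, 4/5)-weighted average: (1/5)·(-1/5) + (4/5)·(-2) = -41/25.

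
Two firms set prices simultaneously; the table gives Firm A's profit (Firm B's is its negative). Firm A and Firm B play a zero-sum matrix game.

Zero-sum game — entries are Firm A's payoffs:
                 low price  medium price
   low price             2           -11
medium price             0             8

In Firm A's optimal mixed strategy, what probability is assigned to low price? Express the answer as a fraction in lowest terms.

Row minima are -11 and 0, so Firm A's maximin is 0; column maxima are 2 and 8, so Firm B's minimax is 2. These differ, so the equilibrium is in mixed strategies.
Let Firm A play low price with probability p. Firm B is indifferent when 2p = −11p + 8(1−p), giving p = 8/21.

8/21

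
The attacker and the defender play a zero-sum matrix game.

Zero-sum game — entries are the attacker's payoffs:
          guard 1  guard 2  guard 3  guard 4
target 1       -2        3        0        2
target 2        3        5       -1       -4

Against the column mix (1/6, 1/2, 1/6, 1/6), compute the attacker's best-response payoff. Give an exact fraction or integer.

13/6

target 1: (-2)·(1/6) + (3)·(1/2) + (0)·(1/6) + (2)·(1/6) = 3/2.
target 2: (3)·(1/6) + (5)·(1/2) + (-1)·(1/6) + (-4)·(1/6) = 13/6.
The best pure response is target 2 with expected payoff 13/6.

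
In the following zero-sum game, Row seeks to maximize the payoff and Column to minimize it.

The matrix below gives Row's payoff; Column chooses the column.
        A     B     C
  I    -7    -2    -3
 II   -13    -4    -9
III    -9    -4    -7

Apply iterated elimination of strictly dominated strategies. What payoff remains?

-7

Column B is strictly dominated by A for Column (-7<-2, -13<-4, -9<-4); eliminate B.
Column C is strictly dominated by A for Column (-7<-3, -13<-9, -9<-7); eliminate C.
Row II is strictly dominated by row I (-7>-13); eliminate II.
Row III is strictly dominated by row I (-7>-9); eliminate III.
Only (I, A) remains, with payoff -7.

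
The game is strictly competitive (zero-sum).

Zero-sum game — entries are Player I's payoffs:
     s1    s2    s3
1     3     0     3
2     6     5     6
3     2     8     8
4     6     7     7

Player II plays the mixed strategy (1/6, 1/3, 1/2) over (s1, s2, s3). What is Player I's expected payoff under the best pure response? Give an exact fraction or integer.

1: (3)·(1/6) + (0)·(1/3) + (3)·(1/2) = 2.
2: (6)·(1/6) + (5)·(1/3) + (6)·(1/2) = 17/3.
3: (2)·(1/6) + (8)·(1/3) + (8)·(1/2) = 7.
4: (6)·(1/6) + (7)·(1/3) + (7)·(1/2) = 41/6.
The best pure response is 3 with expected payoff 7.

7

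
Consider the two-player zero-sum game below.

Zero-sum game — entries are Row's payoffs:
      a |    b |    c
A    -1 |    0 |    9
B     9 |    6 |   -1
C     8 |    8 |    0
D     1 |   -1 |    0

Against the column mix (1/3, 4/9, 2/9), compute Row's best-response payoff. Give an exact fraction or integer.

A: (-1)·(1/3) + (0)·(4/9) + (9)·(2/9) = 5/3.
B: (9)·(1/3) + (6)·(4/9) + (-1)·(2/9) = 49/9.
C: (8)·(1/3) + (8)·(4/9) + (0)·(2/9) = 56/9.
D: (1)·(1/3) + (-1)·(4/9) + (0)·(2/9) = -1/9.
The best pure response is C with expected payoff 56/9.

56/9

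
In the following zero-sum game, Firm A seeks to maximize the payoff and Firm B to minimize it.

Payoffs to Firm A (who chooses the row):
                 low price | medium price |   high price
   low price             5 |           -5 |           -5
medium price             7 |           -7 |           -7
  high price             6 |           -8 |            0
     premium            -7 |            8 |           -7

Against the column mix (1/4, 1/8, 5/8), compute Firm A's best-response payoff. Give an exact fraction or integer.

low price: (5)·(1/4) + (-5)·(1/8) + (-5)·(5/8) = -5/2.
medium price: (7)·(1/4) + (-7)·(1/8) + (-7)·(5/8) = -7/2.
high price: (6)·(1/4) + (-8)·(1/8) + (0)·(5/8) = 1/2.
premium: (-7)·(1/4) + (8)·(1/8) + (-7)·(5/8) = -41/8.
The best pure response is high price with expected payoff 1/2.

1/2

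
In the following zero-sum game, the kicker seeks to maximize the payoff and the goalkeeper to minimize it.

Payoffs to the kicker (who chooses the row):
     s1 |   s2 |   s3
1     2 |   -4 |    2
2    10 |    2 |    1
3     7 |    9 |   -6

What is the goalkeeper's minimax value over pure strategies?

The worst case (largest entry) in each column is s1: 10, s2: 9, s3: 2.
The best (smallest) of these is 2.

2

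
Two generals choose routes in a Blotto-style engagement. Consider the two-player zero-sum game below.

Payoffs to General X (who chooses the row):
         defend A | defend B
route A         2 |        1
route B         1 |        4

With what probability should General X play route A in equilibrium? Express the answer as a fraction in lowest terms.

Row minima are 1 and 1, so General X's maximin is 1; column maxima are 2 and 4, so General Y's minimax is 2. These differ, so the equilibrium is in mixed strategies.
Let General X play route A with probability p. General Y is indifferent when 2p + (1−p) = p + 4(1−p), giving p = 3/4.

3/4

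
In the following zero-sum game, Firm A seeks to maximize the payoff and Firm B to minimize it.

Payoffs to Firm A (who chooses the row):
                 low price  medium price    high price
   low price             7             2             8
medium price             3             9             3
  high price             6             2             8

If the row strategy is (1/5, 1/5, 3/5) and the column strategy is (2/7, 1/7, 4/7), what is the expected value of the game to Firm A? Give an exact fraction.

Against (2/7, 1/7, 4/7), each row's expected payoff is low price: 48/7; medium price: 27/7; high price: 46/7.
Taking the (1/5, 1/5, 3/5)-weighted average: (1/5)·(48/7) + (1/5)·(27/7) + (3/5)·(46/7) = 213/35.

213/35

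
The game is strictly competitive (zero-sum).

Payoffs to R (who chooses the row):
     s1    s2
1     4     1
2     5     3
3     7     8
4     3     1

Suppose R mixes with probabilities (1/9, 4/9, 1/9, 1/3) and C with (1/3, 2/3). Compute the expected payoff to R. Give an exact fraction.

88/27

Against (1/3, 2/3), each row's expected payoff is 1: 2; 2: 11/3; 3: 23/3; 4: 5/3.
Taking the (1/9, 4/9, 1/9, 1/3)-weighted average: (1/9)·(2) + (4/9)·(11/3) + (1/9)·(23/3) + (1/3)·(5/3) = 88/27.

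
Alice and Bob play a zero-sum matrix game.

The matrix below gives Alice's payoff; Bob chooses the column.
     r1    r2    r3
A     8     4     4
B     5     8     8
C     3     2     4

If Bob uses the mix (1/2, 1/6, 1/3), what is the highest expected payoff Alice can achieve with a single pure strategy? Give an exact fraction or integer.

A: (8)·(1/2) + (4)·(1/6) + (4)·(1/3) = 6.
B: (5)·(1/2) + (8)·(1/6) + (8)·(1/3) = 13/2.
C: (3)·(1/2) + (2)·(1/6) + (4)·(1/3) = 19/6.
The best pure response is B with expected payoff 13/2.

13/2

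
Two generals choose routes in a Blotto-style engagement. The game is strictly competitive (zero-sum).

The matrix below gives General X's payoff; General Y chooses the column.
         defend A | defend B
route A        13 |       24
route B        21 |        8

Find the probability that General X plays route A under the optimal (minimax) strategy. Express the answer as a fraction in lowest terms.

Row minima are 13 and 8, so General X's maximin is 13; column maxima are 21 and 24, so General Y's minimax is 21. These differ, so the equilibrium is in mixed strategies.
Let General X play route A with probability p. General Y is indifferent when 13p + 21(1−p) = 24p + 8(1−p), giving p = 13/24.

13/24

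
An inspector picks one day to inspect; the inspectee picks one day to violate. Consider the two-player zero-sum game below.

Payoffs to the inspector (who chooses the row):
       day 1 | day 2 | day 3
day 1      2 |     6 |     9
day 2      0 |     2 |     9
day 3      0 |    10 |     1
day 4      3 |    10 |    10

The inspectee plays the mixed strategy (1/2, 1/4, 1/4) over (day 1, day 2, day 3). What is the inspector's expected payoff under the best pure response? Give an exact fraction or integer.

13/2

day 1: (2)·(1/2) + (6)·(1/4) + (9)·(1/4) = 19/4.
day 2: (0)·(1/2) + (2)·(1/4) + (9)·(1/4) = 11/4.
day 3: (0)·(1/2) + (10)·(1/4) + (1)·(1/4) = 11/4.
day 4: (3)·(1/2) + (10)·(1/4) + (10)·(1/4) = 13/2.
The best pure response is day 4 with expected payoff 13/2.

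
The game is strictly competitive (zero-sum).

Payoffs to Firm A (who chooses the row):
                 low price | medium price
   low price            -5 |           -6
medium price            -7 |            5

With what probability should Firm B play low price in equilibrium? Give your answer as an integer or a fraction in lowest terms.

Row minima are -6 and -7, so Firm A's maximin is -6; column maxima are -5 and 5, so Firm B's minimax is -5. These differ, so the equilibrium is in mixed strategies.
Let Firm B play low price with probability q. Firm A is indifferent when −5q − 6(1−q) = −7q + 5(1−q), giving q = 11/13.

11/13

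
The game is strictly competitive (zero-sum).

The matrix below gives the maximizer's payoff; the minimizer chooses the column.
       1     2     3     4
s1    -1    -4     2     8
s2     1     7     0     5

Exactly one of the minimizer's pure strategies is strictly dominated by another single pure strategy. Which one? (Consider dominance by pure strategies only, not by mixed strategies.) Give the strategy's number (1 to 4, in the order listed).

The minimizer prefers columns that give the maximizer less. Compare 4 with 1: -1 < 8, 1 < 5.
So 1 strictly dominates 4 for the minimizer; 4 is strictly dominated.

4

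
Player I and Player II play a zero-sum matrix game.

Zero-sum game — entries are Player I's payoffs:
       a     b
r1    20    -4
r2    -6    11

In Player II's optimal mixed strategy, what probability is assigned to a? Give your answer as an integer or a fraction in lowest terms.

Row minima are -4 and -6, so Player I's maximin is -4; column maxima are 20 and 11, so Player II's minimax is 11. These differ, so the equilibrium is in mixed strategies.
Let Player II play a with probability q. Player I is indifferent when 20q − 4(1−q) = −6q + 11(1−q), giving q = 15/41.

15/41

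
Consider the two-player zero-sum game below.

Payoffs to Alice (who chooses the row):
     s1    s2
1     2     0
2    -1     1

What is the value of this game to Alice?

Row minima are 0 and -1, so Alice's maximin is 0; column maxima are 2 and 1, so Bob's minimax is 1. These differ, so the equilibrium is in mixed strategies.
Let Alice play 1 with probability p. Bob is indifferent when 2p − (1−p) = (1−p), giving p = 1/2.
Let Bob play s1 with probability q. Alice is indifferent when 2q = −q + (1−q), giving q = 1/4.
The value is 2·(1/4) + (0)·(3/4) = 1/2.

1/2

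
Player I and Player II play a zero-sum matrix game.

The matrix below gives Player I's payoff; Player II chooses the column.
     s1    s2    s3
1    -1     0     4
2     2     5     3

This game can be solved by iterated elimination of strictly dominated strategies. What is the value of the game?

Column s2 is strictly dominated by s1 for Player II (-1<0, 2<5); eliminate s2.
Column s3 is strictly dominated by s1 for Player II (-1<4, 2<3); eliminate s3.
Row 1 is strictly dominated by row 2 (2>-1); eliminate 1.
Only (2, s1) remains, with payoff 2.

2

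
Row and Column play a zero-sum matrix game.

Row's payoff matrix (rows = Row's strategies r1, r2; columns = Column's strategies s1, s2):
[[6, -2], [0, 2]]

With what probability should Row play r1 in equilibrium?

Row minima are -2 and 0, so Row's maximin is 0; column maxima are 6 and 2, so Column's minimax is 2. These differ, so the equilibrium is in mixed strategies.
Let Row play r1 with probability p. Column is indifferent when 6p = −2p + 2(1−p), giving p = 1/5.

1/5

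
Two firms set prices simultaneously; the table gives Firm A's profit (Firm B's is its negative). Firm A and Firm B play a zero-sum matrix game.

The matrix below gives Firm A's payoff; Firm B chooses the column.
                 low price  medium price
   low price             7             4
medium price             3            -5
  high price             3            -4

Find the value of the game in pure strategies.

Row minima: 4, -5, -4 → Firm A's maximin is 4.
Column maxima: 7, 4 → Firm B's minimax is 4.
They coincide at (low price, medium price), so the value is 4.

4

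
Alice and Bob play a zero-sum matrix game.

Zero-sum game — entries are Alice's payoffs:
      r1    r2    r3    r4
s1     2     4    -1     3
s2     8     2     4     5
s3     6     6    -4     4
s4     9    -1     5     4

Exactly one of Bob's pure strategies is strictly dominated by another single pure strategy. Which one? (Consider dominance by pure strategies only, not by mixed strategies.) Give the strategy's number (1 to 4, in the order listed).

1

Bob prefers columns that give Alice less. Compare r1 with r3: -1 < 2, 4 < 8, -4 < 6, 5 < 9.
So r3 strictly dominates r1 for Bob; r1 is strictly dominated.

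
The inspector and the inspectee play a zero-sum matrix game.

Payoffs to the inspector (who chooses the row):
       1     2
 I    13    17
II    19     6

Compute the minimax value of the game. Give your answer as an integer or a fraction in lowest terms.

245/17

Row minima are 13 and 6, so the inspector's maximin is 13; column maxima are 19 and 17, so the inspectee's minimax is 17. These differ, so the equilibrium is in mixed strategies.
Let the inspector play I with probability p. The inspectee is indifferent when 13p + 19(1−p) = 17p + 6(1−p), giving p = 13/17.
Let the inspectee play 1 with probability q. The inspector is indifferent when 13q + 17(1−q) = 19q + 6(1−q), giving q = 11/17.
The value is 13·(11/17) + (17)·(6/17) = 245/17.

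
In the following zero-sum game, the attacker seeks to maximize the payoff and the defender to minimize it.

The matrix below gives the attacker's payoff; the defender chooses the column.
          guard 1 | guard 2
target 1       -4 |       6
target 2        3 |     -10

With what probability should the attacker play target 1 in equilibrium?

Row minima are -4 and -10, so the attacker's maximin is -4; column maxima are 3 and 6, so the defender's minimax is 3. These differ, so the equilibrium is in mixed strategies.
Let the attacker play target 1 with probability p. The defender is indifferent when −4p + 3(1−p) = 6p − 10(1−p), giving p = 13/23.

13/23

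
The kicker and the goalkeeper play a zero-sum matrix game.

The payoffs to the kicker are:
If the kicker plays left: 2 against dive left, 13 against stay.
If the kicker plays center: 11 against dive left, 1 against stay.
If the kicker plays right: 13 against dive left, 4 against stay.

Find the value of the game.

161/20

Row center is strictly dominated by row right, so the kicker never plays it.
The remaining 2×2 game on (left, right) × (dive left, stay) has no saddle point. Let the kicker play left with probability p; indifference gives 2p + 13(1−p) = 13p + 4(1−p), so p = 9/20.
Similarly the goalkeeper's optimal q on dive left is 9/20, and the value is 2·(9/20) + (13)·(11/20) = 161/20.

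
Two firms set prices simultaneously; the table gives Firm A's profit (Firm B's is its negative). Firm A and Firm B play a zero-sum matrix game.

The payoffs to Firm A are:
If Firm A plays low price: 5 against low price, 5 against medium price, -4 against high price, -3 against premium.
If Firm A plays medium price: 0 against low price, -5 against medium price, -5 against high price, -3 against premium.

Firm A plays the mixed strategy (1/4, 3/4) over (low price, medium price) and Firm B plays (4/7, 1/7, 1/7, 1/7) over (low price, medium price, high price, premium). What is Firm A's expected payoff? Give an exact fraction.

-3/4

Against (4/7, 1/7, 1/7, 1/7), each row's expected payoff is low price: 18/7; medium price: -13/7.
Taking the (1/4, 3/4)-weighted average: (1/4)·(18/7) + (3/4)·(-13/7) = -3/4.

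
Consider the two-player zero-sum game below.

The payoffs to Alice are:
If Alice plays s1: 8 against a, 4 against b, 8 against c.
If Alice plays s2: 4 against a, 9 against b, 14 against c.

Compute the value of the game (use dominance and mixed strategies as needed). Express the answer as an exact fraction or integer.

56/9

Column c is strictly dominated by b for Bob (it gives Alice more in every row).
The remaining 2×2 game on (s1, s2) × (a, b) has no saddle point. Let Alice play s1 with probability p; indifference gives 8p + 4(1−p) = 4p + 9(1−p), so p = 5/9.
Similarly Bob's optimal q on a is 5/9, and the value is 8·(5/9) + (4)·(4/9) = 56/9.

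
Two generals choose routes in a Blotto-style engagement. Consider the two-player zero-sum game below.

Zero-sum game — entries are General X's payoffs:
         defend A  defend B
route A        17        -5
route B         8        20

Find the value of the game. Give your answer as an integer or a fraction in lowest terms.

Row minima are -5 and 8, so General X's maximin is 8; column maxima are 17 and 20, so General Y's minimax is 17. These differ, so the equilibrium is in mixed strategies.
Let General X play route A with probability p. General Y is indifferent when 17p + 8(1−p) = −5p + 20(1−p), giving p = 6/17.
Let General Y play defend A with probability q. General X is indifferent when 17q − 5(1−q) = 8q + 20(1−q), giving q = 25/34.
The value is 17·(25/34) + (-5)·(9/34) = 190/17.

190/17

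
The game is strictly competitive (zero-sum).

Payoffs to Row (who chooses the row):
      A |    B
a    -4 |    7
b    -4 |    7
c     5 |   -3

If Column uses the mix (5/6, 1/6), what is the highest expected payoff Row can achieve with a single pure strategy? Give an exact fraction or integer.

11/3

a: (-4)·(5/6) + (7)·(1/6) = -13/6.
b: (-4)·(5/6) + (7)·(1/6) = -13/6.
c: (5)·(5/6) + (-3)·(1/6) = 11/3.
The best pure response is c with expected payoff 11/3.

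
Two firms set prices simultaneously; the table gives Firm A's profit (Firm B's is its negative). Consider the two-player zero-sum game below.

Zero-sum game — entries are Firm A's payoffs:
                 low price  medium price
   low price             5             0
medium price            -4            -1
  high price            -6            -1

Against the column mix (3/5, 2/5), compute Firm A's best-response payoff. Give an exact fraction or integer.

3

low price: (5)·(3/5) + (0)·(2/5) = 3.
medium price: (-4)·(3/5) + (-1)·(2/5) = -14/5.
high price: (-6)·(3/5) + (-1)·(2/5) = -4.
The best pure response is low price with expected payoff 3.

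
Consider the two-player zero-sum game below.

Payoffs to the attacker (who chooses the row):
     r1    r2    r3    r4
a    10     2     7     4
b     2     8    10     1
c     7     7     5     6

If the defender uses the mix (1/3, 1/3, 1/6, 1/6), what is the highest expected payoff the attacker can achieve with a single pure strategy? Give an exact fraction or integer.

13/2

a: (10)·(1/3) + (2)·(1/3) + (7)·(1/6) + (4)·(1/6) = 35/6.
b: (2)·(1/3) + (8)·(1/3) + (10)·(1/6) + (1)·(1/6) = 31/6.
c: (7)·(1/3) + (7)·(1/3) + (5)·(1/6) + (6)·(1/6) = 13/2.
The best pure response is c with expected payoff 13/2.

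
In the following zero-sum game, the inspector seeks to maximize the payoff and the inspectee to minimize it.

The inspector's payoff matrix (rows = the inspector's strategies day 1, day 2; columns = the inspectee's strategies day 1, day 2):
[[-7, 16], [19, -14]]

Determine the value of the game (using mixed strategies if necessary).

Row minima are -7 and -14, so the inspector's maximin is -7; column maxima are 19 and 16, so the inspectee's minimax is 16. These differ, so the equilibrium is in mixed strategies.
Let the inspector play day 1 with probability p. The inspectee is indifferent when −7p + 19(1−p) = 16p − 14(1−p), giving p = 33/56.
Let the inspectee play day 1 with probability q. The inspector is indifferent when −7q + 16(1−q) = 19q − 14(1−q), giving q = 15/28.
The value is -7·(15/28) + (16)·(13/28) = 103/28.

103/28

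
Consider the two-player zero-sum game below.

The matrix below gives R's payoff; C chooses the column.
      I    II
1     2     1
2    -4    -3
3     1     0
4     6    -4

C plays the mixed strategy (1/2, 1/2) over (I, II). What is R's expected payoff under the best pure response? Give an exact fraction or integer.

3/2

1: (2)·(1/2) + (1)·(1/2) = 3/2.
2: (-4)·(1/2) + (-3)·(1/2) = -7/2.
3: (1)·(1/2) + (0)·(1/2) = 1/2.
4: (6)·(1/2) + (-4)·(1/2) = 1.
The best pure response is 1 with expected payoff 3/2.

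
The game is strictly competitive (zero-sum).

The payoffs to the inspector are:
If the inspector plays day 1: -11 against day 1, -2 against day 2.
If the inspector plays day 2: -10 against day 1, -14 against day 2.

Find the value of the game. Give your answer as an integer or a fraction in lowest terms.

-134/13

Row minima are -11 and -14, so the inspector's maximin is -11; column maxima are -10 and -2, so the inspectee's minimax is -10. These differ, so the equilibrium is in mixed strategies.
Let the inspector play day 1 with probability p. The inspectee is indifferent when −11p − 10(1−p) = −2p − 14(1−p), giving p = 4/13.
Let the inspectee play day 1 with probability q. The inspector is indifferent when −11q − 2(1−q) = −10q − 14(1−q), giving q = 12/13.
The value is -11·(12/13) + (-2)·(1/13) = -134/13.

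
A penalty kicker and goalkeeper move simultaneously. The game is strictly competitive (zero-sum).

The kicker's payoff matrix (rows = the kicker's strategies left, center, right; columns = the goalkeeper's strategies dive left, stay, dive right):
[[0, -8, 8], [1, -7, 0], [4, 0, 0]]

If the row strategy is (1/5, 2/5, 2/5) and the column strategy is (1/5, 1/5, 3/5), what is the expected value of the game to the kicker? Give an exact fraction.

12/25

Against (1/5, 1/5, 3/5), each row's expected payoff is left: 16/5; center: -6/5; right: 4/5.
Taking the (1/5, 2/5, 2/5)-weighted average: (1/5)·(16/5) + (2/5)·(-6/5) + (2/5)·(4/5) = 12/25.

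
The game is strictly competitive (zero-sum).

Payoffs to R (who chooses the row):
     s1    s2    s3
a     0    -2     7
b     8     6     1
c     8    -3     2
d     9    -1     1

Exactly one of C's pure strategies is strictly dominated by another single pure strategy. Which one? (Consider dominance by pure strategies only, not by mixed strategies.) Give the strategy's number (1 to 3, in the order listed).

1

C prefers columns that give R less. Compare s1 with s2: -2 < 0, 6 < 8, -3 < 8, -1 < 9.
So s2 strictly dominates s1 for C; s1 is strictly dominated.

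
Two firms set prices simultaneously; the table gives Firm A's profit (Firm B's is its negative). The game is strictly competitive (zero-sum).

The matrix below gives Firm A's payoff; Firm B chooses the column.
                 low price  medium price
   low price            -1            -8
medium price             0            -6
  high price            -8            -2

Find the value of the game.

-4

Row low price is strictly dominated by row medium price, so Firm A never plays it.
The remaining 2×2 game on (medium price, high price) × (low price, medium price) has no saddle point. Let Firm A play medium price with probability p; indifference gives −8(1−p) = −6p − 2(1−p), so p = 1/2.
Similarly Firm B's optimal q on low price is 1/3, and the value is 0·(1/3) + (-6)·(2/3) = -4.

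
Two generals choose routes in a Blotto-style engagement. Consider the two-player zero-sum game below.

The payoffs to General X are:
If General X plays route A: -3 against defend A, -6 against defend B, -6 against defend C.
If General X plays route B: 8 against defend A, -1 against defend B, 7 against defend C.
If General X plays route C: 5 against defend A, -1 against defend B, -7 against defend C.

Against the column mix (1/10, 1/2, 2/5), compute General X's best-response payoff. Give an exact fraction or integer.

route A: (-3)·(1/10) + (-6)·(1/2) + (-6)·(2/5) = -57/10.
route B: (8)·(1/10) + (-1)·(1/2) + (7)·(2/5) = 31/10.
route C: (5)·(1/10) + (-1)·(1/2) + (-7)·(2/5) = -14/5.
The best pure response is route B with expected payoff 31/10.

31/10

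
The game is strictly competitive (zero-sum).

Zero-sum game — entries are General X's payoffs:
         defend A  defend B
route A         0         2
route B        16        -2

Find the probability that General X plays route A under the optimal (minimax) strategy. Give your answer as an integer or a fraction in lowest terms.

9/10

Row minima are 0 and -2, so General X's maximin is 0; column maxima are 16 and 2, so General Y's minimax is 2. These differ, so the equilibrium is in mixed strategies.
Let General X play route A with probability p. General Y is indifferent when 16(1−p) = 2p − 2(1−p), giving p = 9/10.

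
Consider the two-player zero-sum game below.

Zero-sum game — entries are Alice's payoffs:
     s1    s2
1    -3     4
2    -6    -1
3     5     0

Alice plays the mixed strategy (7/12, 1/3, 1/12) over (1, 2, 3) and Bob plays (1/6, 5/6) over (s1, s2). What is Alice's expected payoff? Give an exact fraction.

10/9

Against (1/6, 5/6), each row's expected payoff is 1: 17/6; 2: -11/6; 3: 5/6.
Taking the (7/12, 1/3, 1/12)-weighted average: (7/12)·(17/6) + (1/3)·(-11/6) + (1/12)·(5/6) = 10/9.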